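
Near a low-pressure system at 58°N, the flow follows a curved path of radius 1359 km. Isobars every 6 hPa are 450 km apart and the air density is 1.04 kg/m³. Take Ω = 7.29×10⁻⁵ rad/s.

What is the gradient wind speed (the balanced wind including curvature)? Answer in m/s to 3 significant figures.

9.80 m/s

Coriolis parameter at 58°N:
f = 2Ω sin φ = 2 × 7.29×10⁻⁵ × sin 58° = 1.24×10⁻⁴ s⁻¹
Pressure gradient: |∂P/∂n| = 600 Pa / 450000 m = 1.33×10⁻³ Pa/m
Geostrophic speed: V_g = |∂P/∂n|/(fρ) = 1.33×10⁻³/(1.24×10⁻⁴ × 1.04) = 10.4 m/s
Around a low, centrifugal force acts outward with Coriolis, so pressure-gradient force balances both:
(1/ρ)|∂P/∂n| = fV + V²/R  →  V² + fR·V − fR·V_g = 0
With fR = 1.24×10⁻⁴ × 1359×10³ m = 168 m/s:
V = [−fR + √((fR)² + 4 fR V_g)]/2 = [−168 + √(168² + 4×168×10.4)]/2 = 9.8 m/s
Subgeostrophic (V < V_g = 10.4 m/s), as expected around a low.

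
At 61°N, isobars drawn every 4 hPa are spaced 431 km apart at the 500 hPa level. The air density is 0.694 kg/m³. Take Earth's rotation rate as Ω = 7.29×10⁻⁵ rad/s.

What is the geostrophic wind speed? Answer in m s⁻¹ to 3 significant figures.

10.5 m s⁻¹

Coriolis parameter at 61°N:
f = 2Ω sin φ = 2 × 7.29×10⁻⁵ × sin 61° = 1.28×10⁻⁴ s⁻¹
Pressure gradient: |∂P/∂n| = 400 Pa / 431000 m = 9.28×10⁻⁴ Pa/m
Geostrophic balance (pressure-gradient force = Coriolis force):
V_g = (1/(fρ)) |∂P/∂n| = 9.28×10⁻⁴ / (1.28×10⁻⁴ × 0.694) = 10.5 m/s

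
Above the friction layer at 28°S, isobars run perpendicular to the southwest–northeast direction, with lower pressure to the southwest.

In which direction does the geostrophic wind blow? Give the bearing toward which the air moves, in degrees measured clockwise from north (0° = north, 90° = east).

135°

The pressure-gradient force points toward the southwest (bearing 225°).
Geostrophic balance: in the Southern Hemisphere the Coriolis force deflects motion to the left, so the geostrophic wind blows 90° to the left of the pressure-gradient force (low pressure on the right).
Rotating 225° by 90° counterclockwise gives 135° — the wind blows toward the southeast.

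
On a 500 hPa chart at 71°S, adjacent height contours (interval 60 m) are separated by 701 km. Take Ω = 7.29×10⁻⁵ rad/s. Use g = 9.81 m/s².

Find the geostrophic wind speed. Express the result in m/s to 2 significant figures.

Coriolis parameter at 71°S:
f = 2Ω sin φ = 2 × 7.29×10⁻⁵ × sin 71° = 1.38×10⁻⁴ s⁻¹
Height gradient: |∂Z/∂n| = 60 m / 701000 m = 8.56×10⁻⁵
On a pressure surface, geostrophic balance gives V_g = (g/f)|∂Z/∂n|:
V_g = 9.81 × 8.56×10⁻⁵ / 1.38×10⁻⁴ = 6.09 m/s

6.1 m/s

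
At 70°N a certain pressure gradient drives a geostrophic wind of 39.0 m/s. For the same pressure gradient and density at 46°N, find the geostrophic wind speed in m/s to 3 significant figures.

50.9 m/s

With the same pressure gradient and density, V_g ∝ 1/f ∝ 1/sin φ.
V₂ = V₁ · sin φ₁ / sin φ₂ = 39.0 × sin 70° / sin 46°
V₂ = 39.0 × 0.9397/0.7193 = 50.9 m/s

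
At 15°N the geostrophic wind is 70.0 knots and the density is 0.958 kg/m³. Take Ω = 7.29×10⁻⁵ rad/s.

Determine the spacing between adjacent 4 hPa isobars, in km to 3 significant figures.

307 km

Coriolis parameter at 15°N:
f = 2Ω sin φ = 2 × 7.29×10⁻⁵ × sin 15° = 3.77×10⁻⁵ s⁻¹
Wind speed in SI: 70.0 knots = 36.0 m/s
Geostrophic balance rearranged: |∂P/∂n| = f ρ V_g
|∂P/∂n| = 3.77×10⁻⁵ × 0.958 × 36.0 = 1.30×10⁻³ Pa/m
Isobar spacing: Δn = ΔP/|∂P/∂n| = 400 Pa / 1.30×10⁻³ Pa/m = 307259 m ≈ 307 km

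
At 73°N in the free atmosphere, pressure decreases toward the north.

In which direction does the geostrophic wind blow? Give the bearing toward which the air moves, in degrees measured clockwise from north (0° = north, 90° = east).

The pressure-gradient force points toward the north (bearing 000°).
Geostrophic balance: in the Northern Hemisphere the Coriolis force deflects motion to the right, so the geostrophic wind blows 90° to the right of the pressure-gradient force (low pressure on the left).
Rotating 000° by 90° clockwise gives 090° — the wind blows toward the east.

090°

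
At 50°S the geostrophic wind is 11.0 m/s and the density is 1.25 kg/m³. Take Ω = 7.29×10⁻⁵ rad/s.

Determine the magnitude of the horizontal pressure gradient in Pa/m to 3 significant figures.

Coriolis parameter at 50°S:
f = 2Ω sin φ = 2 × 7.29×10⁻⁵ × sin 50° = 1.12×10⁻⁴ s⁻¹
Geostrophic balance rearranged: |∂P/∂n| = f ρ V_g
|∂P/∂n| = 1.12×10⁻⁴ × 1.25 × 11.0 = 1.54×10⁻³ Pa/m

1.54×10⁻³ Pa/m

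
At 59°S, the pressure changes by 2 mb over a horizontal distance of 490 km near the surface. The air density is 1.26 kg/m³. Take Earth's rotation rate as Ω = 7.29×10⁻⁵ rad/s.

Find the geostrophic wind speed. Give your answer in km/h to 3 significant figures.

Coriolis parameter at 59°S:
f = 2Ω sin φ = 2 × 7.29×10⁻⁵ × sin 59° = 1.25×10⁻⁴ s⁻¹
Pressure gradient: |∂P/∂n| = 200 Pa / 490000 m = 4.08×10⁻⁴ Pa/m
Geostrophic balance (pressure-gradient force = Coriolis force):
V_g = (1/(fρ)) |∂P/∂n| = 4.08×10⁻⁴ / (1.25×10⁻⁴ × 1.26) = 2.59 m/s
Converting: 2.59 m/s × 3.6 = 9.33 km/h

9.33 km/h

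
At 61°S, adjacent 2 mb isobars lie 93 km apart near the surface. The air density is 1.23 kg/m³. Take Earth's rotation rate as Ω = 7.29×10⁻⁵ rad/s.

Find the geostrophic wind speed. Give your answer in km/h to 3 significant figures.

Coriolis parameter at 61°S:
f = 2Ω sin φ = 2 × 7.29×10⁻⁵ × sin 61° = 1.28×10⁻⁴ s⁻¹
Pressure gradient: |∂P/∂n| = 200 Pa / 93000 m = 2.15×10⁻³ Pa/m
Geostrophic balance (pressure-gradient force = Coriolis force):
V_g = (1/(fρ)) |∂P/∂n| = 2.15×10⁻³ / (1.28×10⁻⁴ × 1.23) = 13.7 m/s
Converting: 13.7 m/s × 3.6 = 49.4 km/h

49.4 km/h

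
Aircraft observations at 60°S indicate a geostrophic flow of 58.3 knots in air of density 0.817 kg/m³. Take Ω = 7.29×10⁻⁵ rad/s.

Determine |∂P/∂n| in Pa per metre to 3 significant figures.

3.09×10⁻³ Pa/m

Coriolis parameter at 60°S:
f = 2Ω sin φ = 2 × 7.29×10⁻⁵ × sin 60° = 1.26×10⁻⁴ s⁻¹
Wind speed in SI: 58.3 knots = 30.0 m/s
Geostrophic balance rearranged: |∂P/∂n| = f ρ V_g
|∂P/∂n| = 1.26×10⁻⁴ × 0.817 × 30.0 = 3.09×10⁻³ Pa/m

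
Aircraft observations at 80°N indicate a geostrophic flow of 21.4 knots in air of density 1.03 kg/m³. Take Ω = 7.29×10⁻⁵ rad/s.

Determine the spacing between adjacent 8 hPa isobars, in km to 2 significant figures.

490 km

Coriolis parameter at 80°N:
f = 2Ω sin φ = 2 × 7.29×10⁻⁵ × sin 80° = 1.44×10⁻⁴ s⁻¹
Wind speed in SI: 21.4 knots = 11.0 m/s
Geostrophic balance rearranged: |∂P/∂n| = f ρ V_g
|∂P/∂n| = 1.44×10⁻⁴ × 1.03 × 11.0 = 1.63×10⁻³ Pa/m
Isobar spacing: Δn = ΔP/|∂P/∂n| = 800 Pa / 1.63×10⁻³ Pa/m = 491351 m ≈ 490 km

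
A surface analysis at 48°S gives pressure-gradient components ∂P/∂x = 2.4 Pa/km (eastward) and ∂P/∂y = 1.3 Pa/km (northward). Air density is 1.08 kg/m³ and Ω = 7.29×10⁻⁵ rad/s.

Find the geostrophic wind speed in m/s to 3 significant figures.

23.3 m/s

Coriolis parameter at 48°S:
f = 2Ω sin φ = 2 × 7.29×10⁻⁵ × sin 48° = 1.08×10⁻⁴ s⁻¹
In the Southern Hemisphere f is negative: f = −1.08×10⁻⁴ s⁻¹.
Component geostrophic relations (x east, y north):
u_g = −(1/(fρ)) ∂P/∂y,  v_g = (1/(fρ)) ∂P/∂x
u_g = −(1.3×10⁻³)/(−1.08×10⁻⁴ × 1.08) = 11.1 m/s;  v_g = (2.4×10⁻³)/(−1.08×10⁻⁴ × 1.08) = −20.5 m/s
|V_g| = √(u_g² + v_g²) = 23.3 m/s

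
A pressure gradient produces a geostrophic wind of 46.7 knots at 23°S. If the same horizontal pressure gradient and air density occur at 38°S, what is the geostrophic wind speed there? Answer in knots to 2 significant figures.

30 knots

With the same pressure gradient and density, V_g ∝ 1/f ∝ 1/sin φ.
V₂ = V₁ · sin φ₁ / sin φ₂ = 46.7 × sin 23° / sin 38°
V₂ = 46.7 × 0.3907/0.6157 = 30 knots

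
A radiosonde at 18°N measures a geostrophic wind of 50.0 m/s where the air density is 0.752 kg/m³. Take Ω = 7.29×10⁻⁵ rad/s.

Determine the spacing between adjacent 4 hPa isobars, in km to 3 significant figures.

236 km

Coriolis parameter at 18°N:
f = 2Ω sin φ = 2 × 7.29×10⁻⁵ × sin 18° = 4.51×10⁻⁵ s⁻¹
Geostrophic balance rearranged: |∂P/∂n| = f ρ V_g
|∂P/∂n| = 4.51×10⁻⁵ × 0.752 × 50.0 = 1.69×10⁻³ Pa/m
Isobar spacing: Δn = ΔP/|∂P/∂n| = 400 Pa / 1.69×10⁻³ Pa/m = 236120 m ≈ 236 km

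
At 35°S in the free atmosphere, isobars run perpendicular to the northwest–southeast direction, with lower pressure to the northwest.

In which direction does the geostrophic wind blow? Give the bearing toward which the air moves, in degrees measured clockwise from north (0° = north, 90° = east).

225°

The pressure-gradient force points toward the northwest (bearing 315°).
Geostrophic balance: in the Southern Hemisphere the Coriolis force deflects motion to the left, so the geostrophic wind blows 90° to the left of the pressure-gradient force (low pressure on the right).
Rotating 315° by 90° counterclockwise gives 225° — the wind blows toward the southwest.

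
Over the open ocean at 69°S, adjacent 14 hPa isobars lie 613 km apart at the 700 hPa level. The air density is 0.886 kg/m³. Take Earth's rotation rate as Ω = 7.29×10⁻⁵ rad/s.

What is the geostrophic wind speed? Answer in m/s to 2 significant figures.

Coriolis parameter at 69°S:
f = 2Ω sin φ = 2 × 7.29×10⁻⁵ × sin 69° = 1.36×10⁻⁴ s⁻¹
Pressure gradient: |∂P/∂n| = 1400 Pa / 613000 m = 2.28×10⁻³ Pa/m
Geostrophic balance (pressure-gradient force = Coriolis force):
V_g = (1/(fρ)) |∂P/∂n| = 2.28×10⁻³ / (1.36×10⁻⁴ × 0.886) = 18.9 m/s

19 m/s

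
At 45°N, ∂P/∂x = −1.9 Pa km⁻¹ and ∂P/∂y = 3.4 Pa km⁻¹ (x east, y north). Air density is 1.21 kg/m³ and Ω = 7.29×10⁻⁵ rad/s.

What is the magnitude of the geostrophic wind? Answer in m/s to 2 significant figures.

31 m/s

Coriolis parameter at 45°N:
f = 2Ω sin φ = 2 × 7.29×10⁻⁵ × sin 45° = 1.03×10⁻⁴ s⁻¹
Component geostrophic relations (x east, y north):
u_g = −(1/(fρ)) ∂P/∂y,  v_g = (1/(fρ)) ∂P/∂x
u_g = −(3.4×10⁻³)/(1.03×10⁻⁴ × 1.21) = −27.3 m/s;  v_g = (−1.9×10⁻³)/(1.03×10⁻⁴ × 1.21) = −15.2 m/s
|V_g| = √(u_g² + v_g²) = 31.2 m/s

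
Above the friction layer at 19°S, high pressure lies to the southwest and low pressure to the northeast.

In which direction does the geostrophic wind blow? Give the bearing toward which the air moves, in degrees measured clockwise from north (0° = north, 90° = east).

The pressure-gradient force points toward the northeast (bearing 045°).
Geostrophic balance: in the Southern Hemisphere the Coriolis force deflects motion to the left, so the geostrophic wind blows 90° to the left of the pressure-gradient force (low pressure on the right).
Rotating 045° by 90° counterclockwise gives 315° — the wind blows toward the northwest.

315°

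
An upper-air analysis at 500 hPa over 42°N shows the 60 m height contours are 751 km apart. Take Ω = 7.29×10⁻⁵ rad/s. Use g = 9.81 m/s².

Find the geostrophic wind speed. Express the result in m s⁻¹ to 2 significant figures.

8.0 m s⁻¹

Coriolis parameter at 42°N:
f = 2Ω sin φ = 2 × 7.29×10⁻⁵ × sin 42° = 9.76×10⁻⁵ s⁻¹
Height gradient: |∂Z/∂n| = 60 m / 751000 m = 7.99×10⁻⁵
On a pressure surface, geostrophic balance gives V_g = (g/f)|∂Z/∂n|:
V_g = 9.81 × 7.99×10⁻⁵ / 9.76×10⁻⁵ = 8.03 m/s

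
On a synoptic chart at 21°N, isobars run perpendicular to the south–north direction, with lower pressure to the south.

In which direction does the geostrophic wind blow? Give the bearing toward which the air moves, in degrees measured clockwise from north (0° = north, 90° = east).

270°

The pressure-gradient force points toward the south (bearing 180°).
Geostrophic balance: in the Northern Hemisphere the Coriolis force deflects motion to the right, so the geostrophic wind blows 90° to the right of the pressure-gradient force (low pressure on the left).
Rotating 180° by 90° clockwise gives 270° — the wind blows toward the west.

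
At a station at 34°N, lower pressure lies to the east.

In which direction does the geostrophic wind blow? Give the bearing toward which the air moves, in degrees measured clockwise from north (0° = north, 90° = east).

The pressure-gradient force points toward the east (bearing 090°).
Geostrophic balance: in the Northern Hemisphere the Coriolis force deflects motion to the right, so the geostrophic wind blows 90° to the right of the pressure-gradient force (low pressure on the left).
Rotating 090° by 90° clockwise gives 180° — the wind blows toward the south.

180°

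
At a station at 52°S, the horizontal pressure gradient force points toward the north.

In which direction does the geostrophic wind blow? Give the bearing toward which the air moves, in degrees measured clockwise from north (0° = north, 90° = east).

270°

The pressure-gradient force points toward the north (bearing 000°).
Geostrophic balance: in the Southern Hemisphere the Coriolis force deflects motion to the left, so the geostrophic wind blows 90° to the left of the pressure-gradient force (low pressure on the right).
Rotating 000° by 90° counterclockwise gives 270° — the wind blows toward the west.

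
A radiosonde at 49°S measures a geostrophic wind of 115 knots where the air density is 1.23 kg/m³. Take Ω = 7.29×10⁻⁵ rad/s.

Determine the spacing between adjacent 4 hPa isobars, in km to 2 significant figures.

50 km

Coriolis parameter at 49°S:
f = 2Ω sin φ = 2 × 7.29×10⁻⁵ × sin 49° = 1.10×10⁻⁴ s⁻¹
Wind speed in SI: 115 knots = 59.2 m/s
Geostrophic balance rearranged: |∂P/∂n| = f ρ V_g
|∂P/∂n| = 1.10×10⁻⁴ × 1.23 × 59.2 = 8.01×10⁻³ Pa/m
Isobar spacing: Δn = ΔP/|∂P/∂n| = 400 Pa / 8.01×10⁻³ Pa/m = 49955 m ≈ 50 km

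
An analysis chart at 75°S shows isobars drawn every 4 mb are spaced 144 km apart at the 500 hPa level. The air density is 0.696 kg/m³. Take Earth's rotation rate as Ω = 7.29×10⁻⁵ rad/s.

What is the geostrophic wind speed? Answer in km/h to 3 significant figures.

Coriolis parameter at 75°S:
f = 2Ω sin φ = 2 × 7.29×10⁻⁵ × sin 75° = 1.41×10⁻⁴ s⁻¹
Pressure gradient: |∂P/∂n| = 400 Pa / 144000 m = 2.78×10⁻³ Pa/m
Geostrophic balance (pressure-gradient force = Coriolis force):
V_g = (1/(fρ)) |∂P/∂n| = 2.78×10⁻³ / (1.41×10⁻⁴ × 0.696) = 28.3 m/s
Converting: 28.3 m/s × 3.6 = 102 km/h

102 km/h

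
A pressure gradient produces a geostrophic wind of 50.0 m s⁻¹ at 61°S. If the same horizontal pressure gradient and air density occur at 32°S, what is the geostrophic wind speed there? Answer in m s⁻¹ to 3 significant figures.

With the same pressure gradient and density, V_g ∝ 1/f ∝ 1/sin φ.
V₂ = V₁ · sin φ₁ / sin φ₂ = 50.0 × sin 61° / sin 32°
V₂ = 50.0 × 0.8746/0.5299 = 82.5 m s⁻¹

82.5 m s⁻¹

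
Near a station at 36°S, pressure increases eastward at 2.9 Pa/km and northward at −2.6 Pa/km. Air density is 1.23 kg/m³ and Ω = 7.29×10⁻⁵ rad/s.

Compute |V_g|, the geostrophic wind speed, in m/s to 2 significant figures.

37 m/s

Coriolis parameter at 36°S:
f = 2Ω sin φ = 2 × 7.29×10⁻⁵ × sin 36° = 8.57×10⁻⁵ s⁻¹
In the Southern Hemisphere f is negative: f = −8.57×10⁻⁵ s⁻¹.
Component geostrophic relations (x east, y north):
u_g = −(1/(fρ)) ∂P/∂y,  v_g = (1/(fρ)) ∂P/∂x
u_g = −(−2.6×10⁻³)/(−8.57×10⁻⁵ × 1.23) = −24.7 m/s;  v_g = (2.9×10⁻³)/(−8.57×10⁻⁵ × 1.23) = −27.5 m/s
|V_g| = √(u_g² + v_g²) = 36.9 m/s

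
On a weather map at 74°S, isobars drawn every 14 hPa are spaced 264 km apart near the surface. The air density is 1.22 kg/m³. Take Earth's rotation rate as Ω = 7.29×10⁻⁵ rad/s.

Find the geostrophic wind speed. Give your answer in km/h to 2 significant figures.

Coriolis parameter at 74°S:
f = 2Ω sin φ = 2 × 7.29×10⁻⁵ × sin 74° = 1.40×10⁻⁴ s⁻¹
Pressure gradient: |∂P/∂n| = 1400 Pa / 264000 m = 5.30×10⁻³ Pa/m
Geostrophic balance (pressure-gradient force = Coriolis force):
V_g = (1/(fρ)) |∂P/∂n| = 5.30×10⁻³ / (1.40×10⁻⁴ × 1.22) = 31.0 m/s
Converting: 31.0 m/s × 3.6 = 110 km/h

110 km/h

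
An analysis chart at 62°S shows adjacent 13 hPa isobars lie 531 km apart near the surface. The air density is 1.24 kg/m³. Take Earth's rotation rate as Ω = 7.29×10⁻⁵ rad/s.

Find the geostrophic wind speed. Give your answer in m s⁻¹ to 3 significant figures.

Coriolis parameter at 62°S:
f = 2Ω sin φ = 2 × 7.29×10⁻⁵ × sin 62° = 1.29×10⁻⁴ s⁻¹
Pressure gradient: |∂P/∂n| = 1300 Pa / 531000 m = 2.45×10⁻³ Pa/m
Geostrophic balance (pressure-gradient force = Coriolis force):
V_g = (1/(fρ)) |∂P/∂n| = 2.45×10⁻³ / (1.29×10⁻⁴ × 1.24) = 15.3 m/s

15.3 m s⁻¹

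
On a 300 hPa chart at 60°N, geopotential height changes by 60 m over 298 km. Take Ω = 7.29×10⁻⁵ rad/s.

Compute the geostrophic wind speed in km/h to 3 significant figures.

Coriolis parameter at 60°N:
f = 2Ω sin φ = 2 × 7.29×10⁻⁵ × sin 60° = 1.26×10⁻⁴ s⁻¹
Height gradient: |∂Z/∂n| = 60 m / 298000 m = 2.01×10⁻⁴
On a pressure surface, geostrophic balance gives V_g = (g/f)|∂Z/∂n|:
V_g = 9.81 × 2.01×10⁻⁴ / 1.26×10⁻⁴ = 15.6 m/s
Converting: 15.6 m/s × 3.6 = 56.3 km/h

56.3 km/h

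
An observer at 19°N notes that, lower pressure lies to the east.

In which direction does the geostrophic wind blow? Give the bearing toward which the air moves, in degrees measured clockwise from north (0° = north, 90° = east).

180°

The pressure-gradient force points toward the east (bearing 090°).
Geostrophic balance: in the Northern Hemisphere the Coriolis force deflects motion to the right, so the geostrophic wind blows 90° to the right of the pressure-gradient force (low pressure on the left).
Rotating 090° by 90° clockwise gives 180° — the wind blows toward the south.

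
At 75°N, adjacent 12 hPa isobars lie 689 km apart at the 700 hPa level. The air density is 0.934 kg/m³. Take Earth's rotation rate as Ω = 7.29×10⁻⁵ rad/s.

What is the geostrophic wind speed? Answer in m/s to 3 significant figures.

Coriolis parameter at 75°N:
f = 2Ω sin φ = 2 × 7.29×10⁻⁵ × sin 75° = 1.41×10⁻⁴ s⁻¹
Pressure gradient: |∂P/∂n| = 1200 Pa / 689000 m = 1.74×10⁻³ Pa/m
Geostrophic balance (pressure-gradient force = Coriolis force):
V_g = (1/(fρ)) |∂P/∂n| = 1.74×10⁻³ / (1.41×10⁻⁴ × 0.934) = 13.2 m/s

13.2 m/s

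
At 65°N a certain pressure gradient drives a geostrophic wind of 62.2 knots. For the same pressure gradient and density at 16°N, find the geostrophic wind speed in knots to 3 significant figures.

With the same pressure gradient and density, V_g ∝ 1/f ∝ 1/sin φ.
V₂ = V₁ · sin φ₁ / sin φ₂ = 62.2 × sin 65° / sin 16°
V₂ = 62.2 × 0.9063/0.2756 = 205 knots

205 knots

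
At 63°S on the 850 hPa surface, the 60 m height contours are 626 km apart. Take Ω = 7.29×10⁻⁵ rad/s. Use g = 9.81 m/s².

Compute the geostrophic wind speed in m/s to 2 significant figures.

7.2 m/s

Coriolis parameter at 63°S:
f = 2Ω sin φ = 2 × 7.29×10⁻⁵ × sin 63° = 1.30×10⁻⁴ s⁻¹
Height gradient: |∂Z/∂n| = 60 m / 626000 m = 9.58×10⁻⁵
On a pressure surface, geostrophic balance gives V_g = (g/f)|∂Z/∂n|:
V_g = 9.81 × 9.58×10⁻⁵ / 1.30×10⁻⁴ = 7.24 m/s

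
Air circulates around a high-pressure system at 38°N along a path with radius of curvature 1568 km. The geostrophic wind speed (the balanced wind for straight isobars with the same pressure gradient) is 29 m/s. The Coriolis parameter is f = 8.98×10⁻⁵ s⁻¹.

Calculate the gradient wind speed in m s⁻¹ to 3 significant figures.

40.9 m s⁻¹

Around a high, pressure-gradient force acts outward with centrifugal, so Coriolis balances both:
fV = (1/ρ)|∂P/∂n| + V²/R  →  V² − fR·V + fR·V_g = 0
With fR = 8.98×10⁻⁵ × 1568×10³ m = 141 m/s:
V = [fR − √((fR)² − 4 fR V_g)]/2 = [141 − √(141² − 4×141×29)]/2 = 40.9 m/s
Supergeostrophic (V > V_g = 29 m/s), as expected around a high.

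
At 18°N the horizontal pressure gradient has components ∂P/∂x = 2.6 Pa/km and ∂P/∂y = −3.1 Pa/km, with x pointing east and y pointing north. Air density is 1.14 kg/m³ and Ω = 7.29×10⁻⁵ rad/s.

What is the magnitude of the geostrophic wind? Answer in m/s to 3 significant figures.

Coriolis parameter at 18°N:
f = 2Ω sin φ = 2 × 7.29×10⁻⁵ × sin 18° = 4.51×10⁻⁵ s⁻¹
Component geostrophic relations (x east, y north):
u_g = −(1/(fρ)) ∂P/∂y,  v_g = (1/(fρ)) ∂P/∂x
u_g = −(−3.1×10⁻³)/(4.51×10⁻⁵ × 1.14) = 60.4 m/s;  v_g = (2.6×10⁻³)/(4.51×10⁻⁵ × 1.14) = 50.6 m/s
|V_g| = √(u_g² + v_g²) = 78.8 m/s

78.8 m/s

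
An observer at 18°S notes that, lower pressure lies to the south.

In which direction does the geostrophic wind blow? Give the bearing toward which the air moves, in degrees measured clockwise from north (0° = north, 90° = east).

090°

The pressure-gradient force points toward the south (bearing 180°).
Geostrophic balance: in the Southern Hemisphere the Coriolis force deflects motion to the left, so the geostrophic wind blows 90° to the left of the pressure-gradient force (low pressure on the right).
Rotating 180° by 90° counterclockwise gives 090° — the wind blows toward the east.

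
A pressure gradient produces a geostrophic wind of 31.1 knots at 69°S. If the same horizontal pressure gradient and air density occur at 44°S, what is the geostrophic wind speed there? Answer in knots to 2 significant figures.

With the same pressure gradient and density, V_g ∝ 1/f ∝ 1/sin φ.
V₂ = V₁ · sin φ₁ / sin φ₂ = 31.1 × sin 69° / sin 44°
V₂ = 31.1 × 0.9336/0.6947 = 42 knots

42 knots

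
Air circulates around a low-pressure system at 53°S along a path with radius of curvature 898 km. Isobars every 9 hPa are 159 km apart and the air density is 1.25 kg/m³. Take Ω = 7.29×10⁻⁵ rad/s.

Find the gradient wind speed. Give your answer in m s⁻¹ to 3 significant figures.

Coriolis parameter at 53°S:
f = 2Ω sin φ = 2 × 7.29×10⁻⁵ × sin 53° = 1.16×10⁻⁴ s⁻¹
Pressure gradient: |∂P/∂n| = 900 Pa / 159000 m = 5.66×10⁻³ Pa/m
Geostrophic speed: V_g = |∂P/∂n|/(fρ) = 5.66×10⁻³/(1.16×10⁻⁴ × 1.25) = 38.9 m/s
Around a low, centrifugal force acts outward with Coriolis, so pressure-gradient force balances both:
(1/ρ)|∂P/∂n| = fV + V²/R  →  V² + fR·V − fR·V_g = 0
With fR = 1.16×10⁻⁴ × 898×10³ m = 105 m/s:
V = [−fR + √((fR)² + 4 fR V_g)]/2 = [−105 + √(105² + 4×105×38.9)]/2 = 30.2 m/s
Subgeostrophic (V < V_g = 38.9 m/s), as expected around a low.

30.2 m s⁻¹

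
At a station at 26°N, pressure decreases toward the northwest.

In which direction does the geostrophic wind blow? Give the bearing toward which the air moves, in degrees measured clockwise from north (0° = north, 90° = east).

The pressure-gradient force points toward the northwest (bearing 315°).
Geostrophic balance: in the Northern Hemisphere the Coriolis force deflects motion to the right, so the geostrophic wind blows 90° to the right of the pressure-gradient force (low pressure on the left).
Rotating 315° by 90° clockwise gives 045° — the wind blows toward the northeast.

045°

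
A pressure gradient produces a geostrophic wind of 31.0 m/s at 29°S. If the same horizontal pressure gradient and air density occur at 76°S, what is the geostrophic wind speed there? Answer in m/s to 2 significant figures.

With the same pressure gradient and density, V_g ∝ 1/f ∝ 1/sin φ.
V₂ = V₁ · sin φ₁ / sin φ₂ = 31.0 × sin 29° / sin 76°
V₂ = 31.0 × 0.4848/0.9703 = 15 m/s

15 m/s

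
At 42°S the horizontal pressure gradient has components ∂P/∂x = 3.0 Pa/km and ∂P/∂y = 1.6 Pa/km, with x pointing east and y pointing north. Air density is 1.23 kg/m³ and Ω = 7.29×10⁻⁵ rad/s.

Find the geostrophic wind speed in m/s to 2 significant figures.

28 m/s

Coriolis parameter at 42°S:
f = 2Ω sin φ = 2 × 7.29×10⁻⁵ × sin 42° = 9.76×10⁻⁵ s⁻¹
In the Southern Hemisphere f is negative: f = −9.76×10⁻⁵ s⁻¹.
Component geostrophic relations (x east, y north):
u_g = −(1/(fρ)) ∂P/∂y,  v_g = (1/(fρ)) ∂P/∂x
u_g = −(1.6×10⁻³)/(−9.76×10⁻⁵ × 1.23) = 13.3 m/s;  v_g = (3.0×10⁻³)/(−9.76×10⁻⁵ × 1.23) = −25.0 m/s
|V_g| = √(u_g² + v_g²) = 28.3 m/s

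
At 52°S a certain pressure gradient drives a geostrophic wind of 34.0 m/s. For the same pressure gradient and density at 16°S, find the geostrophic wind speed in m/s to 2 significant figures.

97 m/s

With the same pressure gradient and density, V_g ∝ 1/f ∝ 1/sin φ.
V₂ = V₁ · sin φ₁ / sin φ₂ = 34.0 × sin 52° / sin 16°
V₂ = 34.0 × 0.7880/0.2756 = 97 m/s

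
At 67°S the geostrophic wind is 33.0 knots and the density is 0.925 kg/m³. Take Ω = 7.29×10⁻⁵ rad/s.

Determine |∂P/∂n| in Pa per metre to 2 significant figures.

Coriolis parameter at 67°S:
f = 2Ω sin φ = 2 × 7.29×10⁻⁵ × sin 67° = 1.34×10⁻⁴ s⁻¹
Wind speed in SI: 33.0 knots = 17.0 m/s
Geostrophic balance rearranged: |∂P/∂n| = f ρ V_g
|∂P/∂n| = 1.34×10⁻⁴ × 0.925 × 17.0 = 2.11×10⁻³ Pa/m

2.1×10⁻³ Pa/m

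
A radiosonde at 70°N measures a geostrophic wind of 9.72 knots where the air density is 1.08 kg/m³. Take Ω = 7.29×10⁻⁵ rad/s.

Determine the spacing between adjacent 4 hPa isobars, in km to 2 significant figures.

Coriolis parameter at 70°N:
f = 2Ω sin φ = 2 × 7.29×10⁻⁵ × sin 70° = 1.37×10⁻⁴ s⁻¹
Wind speed in SI: 9.72 knots = 5.00 m/s
Geostrophic balance rearranged: |∂P/∂n| = f ρ V_g
|∂P/∂n| = 1.37×10⁻⁴ × 1.08 × 5.00 = 7.40×10⁻⁴ Pa/m
Isobar spacing: Δn = ΔP/|∂P/∂n| = 400 Pa / 7.40×10⁻⁴ Pa/m = 540616 m ≈ 540 km

540 km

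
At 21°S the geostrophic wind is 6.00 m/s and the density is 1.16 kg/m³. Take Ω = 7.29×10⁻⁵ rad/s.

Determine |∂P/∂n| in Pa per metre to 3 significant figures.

Coriolis parameter at 21°S:
f = 2Ω sin φ = 2 × 7.29×10⁻⁵ × sin 21° = 5.23×10⁻⁵ s⁻¹
Geostrophic balance rearranged: |∂P/∂n| = f ρ V_g
|∂P/∂n| = 5.23×10⁻⁵ × 1.16 × 6.00 = 3.64×10⁻⁴ Pa/m

3.64×10⁻⁴ Pa/m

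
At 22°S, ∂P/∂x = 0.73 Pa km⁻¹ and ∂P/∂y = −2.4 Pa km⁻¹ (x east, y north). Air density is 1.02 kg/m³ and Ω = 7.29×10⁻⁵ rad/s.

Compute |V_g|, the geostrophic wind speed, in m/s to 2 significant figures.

45 m/s

Coriolis parameter at 22°S:
f = 2Ω sin φ = 2 × 7.29×10⁻⁵ × sin 22° = 5.46×10⁻⁵ s⁻¹
In the Southern Hemisphere f is negative: f = −5.46×10⁻⁵ s⁻¹.
Component geostrophic relations (x east, y north):
u_g = −(1/(fρ)) ∂P/∂y,  v_g = (1/(fρ)) ∂P/∂x
u_g = −(−2.4×10⁻³)/(−5.46×10⁻⁵ × 1.02) = −43.1 m/s;  v_g = (0.73×10⁻³)/(−5.46×10⁻⁵ × 1.02) = −13.1 m/s
|V_g| = √(u_g² + v_g²) = 45.0 m/s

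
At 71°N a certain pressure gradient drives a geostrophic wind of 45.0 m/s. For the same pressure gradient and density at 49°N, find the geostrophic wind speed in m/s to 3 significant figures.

56.4 m/s

With the same pressure gradient and density, V_g ∝ 1/f ∝ 1/sin φ.
V₂ = V₁ · sin φ₁ / sin φ₂ = 45.0 × sin 71° / sin 49°
V₂ = 45.0 × 0.9455/0.7547 = 56.4 m/s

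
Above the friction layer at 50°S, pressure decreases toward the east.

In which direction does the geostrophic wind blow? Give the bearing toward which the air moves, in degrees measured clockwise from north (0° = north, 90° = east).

000°

The pressure-gradient force points toward the east (bearing 090°).
Geostrophic balance: in the Southern Hemisphere the Coriolis force deflects motion to the left, so the geostrophic wind blows 90° to the left of the pressure-gradient force (low pressure on the right).
Rotating 090° by 90° counterclockwise gives 000° — the wind blows toward the north.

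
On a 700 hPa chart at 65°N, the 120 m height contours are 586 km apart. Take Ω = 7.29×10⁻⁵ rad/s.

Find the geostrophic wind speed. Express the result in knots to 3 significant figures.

29.6 knots

Coriolis parameter at 65°N:
f = 2Ω sin φ = 2 × 7.29×10⁻⁵ × sin 65° = 1.32×10⁻⁴ s⁻¹
Height gradient: |∂Z/∂n| = 120 m / 586000 m = 2.05×10⁻⁴
On a pressure surface, geostrophic balance gives V_g = (g/f)|∂Z/∂n|:
V_g = 9.81 × 2.05×10⁻⁴ / 1.32×10⁻⁴ = 15.2 m/s
Converting: 15.2 m/s × 1.944 = 29.6 knots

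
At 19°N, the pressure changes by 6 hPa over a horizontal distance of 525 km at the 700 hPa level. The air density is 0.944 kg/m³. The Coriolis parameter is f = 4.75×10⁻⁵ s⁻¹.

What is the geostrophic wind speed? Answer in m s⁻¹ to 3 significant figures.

25.5 m s⁻¹

Pressure gradient: |∂P/∂n| = 600 Pa / 525000 m = 1.14×10⁻³ Pa/m
Geostrophic balance (pressure-gradient force = Coriolis force):
V_g = (1/(fρ)) |∂P/∂n| = 1.14×10⁻³ / (4.75×10⁻⁵ × 0.944) = 25.5 m/s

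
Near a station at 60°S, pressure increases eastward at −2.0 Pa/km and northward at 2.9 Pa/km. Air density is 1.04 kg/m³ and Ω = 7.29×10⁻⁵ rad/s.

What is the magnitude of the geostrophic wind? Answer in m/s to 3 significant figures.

Coriolis parameter at 60°S:
f = 2Ω sin φ = 2 × 7.29×10⁻⁵ × sin 60° = 1.26×10⁻⁴ s⁻¹
In the Southern Hemisphere f is negative: f = −1.26×10⁻⁴ s⁻¹.
Component geostrophic relations (x east, y north):
u_g = −(1/(fρ)) ∂P/∂y,  v_g = (1/(fρ)) ∂P/∂x
u_g = −(2.9×10⁻³)/(−1.26×10⁻⁴ × 1.04) = 22.1 m/s;  v_g = (−2.0×10⁻³)/(−1.26×10⁻⁴ × 1.04) = 15.2 m/s
|V_g| = √(u_g² + v_g²) = 26.8 m/s

26.8 m/s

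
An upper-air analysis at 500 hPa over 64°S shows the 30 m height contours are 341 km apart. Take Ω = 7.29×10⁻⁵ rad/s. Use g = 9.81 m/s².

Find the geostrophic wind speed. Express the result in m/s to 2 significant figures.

Coriolis parameter at 64°S:
f = 2Ω sin φ = 2 × 7.29×10⁻⁵ × sin 64° = 1.31×10⁻⁴ s⁻¹
Height gradient: |∂Z/∂n| = 30 m / 341000 m = 8.80×10⁻⁵
On a pressure surface, geostrophic balance gives V_g = (g/f)|∂Z/∂n|:
V_g = 9.81 × 8.80×10⁻⁵ / 1.31×10⁻⁴ = 6.59 m/s

6.6 m/s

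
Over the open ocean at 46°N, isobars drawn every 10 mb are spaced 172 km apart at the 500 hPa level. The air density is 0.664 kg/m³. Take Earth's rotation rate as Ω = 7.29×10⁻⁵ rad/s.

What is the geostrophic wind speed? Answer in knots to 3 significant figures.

162 knots

Coriolis parameter at 46°N:
f = 2Ω sin φ = 2 × 7.29×10⁻⁵ × sin 46° = 1.05×10⁻⁴ s⁻¹
Pressure gradient: |∂P/∂n| = 1000 Pa / 172000 m = 5.81×10⁻³ Pa/m
Geostrophic balance (pressure-gradient force = Coriolis force):
V_g = (1/(fρ)) |∂P/∂n| = 5.81×10⁻³ / (1.05×10⁻⁴ × 0.664) = 83.5 m/s
Converting: 83.5 m/s × 1.944 = 162 knots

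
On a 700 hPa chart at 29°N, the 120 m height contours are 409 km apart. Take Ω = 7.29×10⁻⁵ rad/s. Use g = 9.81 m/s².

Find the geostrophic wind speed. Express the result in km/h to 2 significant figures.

Coriolis parameter at 29°N:
f = 2Ω sin φ = 2 × 7.29×10⁻⁵ × sin 29° = 7.07×10⁻⁵ s⁻¹
Height gradient: |∂Z/∂n| = 120 m / 409000 m = 2.93×10⁻⁴
On a pressure surface, geostrophic balance gives V_g = (g/f)|∂Z/∂n|:
V_g = 9.81 × 2.93×10⁻⁴ / 7.07×10⁻⁵ = 40.7 m/s
Converting: 40.7 m/s × 3.6 = 150 km/h

150 km/h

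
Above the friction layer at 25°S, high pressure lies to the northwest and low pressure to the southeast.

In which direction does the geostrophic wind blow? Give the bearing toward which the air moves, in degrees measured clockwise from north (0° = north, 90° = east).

The pressure-gradient force points toward the southeast (bearing 135°).
Geostrophic balance: in the Southern Hemisphere the Coriolis force deflects motion to the left, so the geostrophic wind blows 90° to the left of the pressure-gradient force (low pressure on the right).
Rotating 135° by 90° counterclockwise gives 045° — the wind blows toward the northeast.

045°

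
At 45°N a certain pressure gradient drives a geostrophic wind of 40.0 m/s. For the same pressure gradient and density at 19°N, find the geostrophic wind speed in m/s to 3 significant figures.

86.9 m/s

With the same pressure gradient and density, V_g ∝ 1/f ∝ 1/sin φ.
V₂ = V₁ · sin φ₁ / sin φ₂ = 40.0 × sin 45° / sin 19°
V₂ = 40.0 × 0.7071/0.3256 = 86.9 m/s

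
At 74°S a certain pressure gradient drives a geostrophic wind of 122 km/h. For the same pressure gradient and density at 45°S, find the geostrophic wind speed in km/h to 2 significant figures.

170 km/h

With the same pressure gradient and density, V_g ∝ 1/f ∝ 1/sin φ.
V₂ = V₁ · sin φ₁ / sin φ₂ = 122 × sin 74° / sin 45°
V₂ = 122 × 0.9613/0.7071 = 170 km/h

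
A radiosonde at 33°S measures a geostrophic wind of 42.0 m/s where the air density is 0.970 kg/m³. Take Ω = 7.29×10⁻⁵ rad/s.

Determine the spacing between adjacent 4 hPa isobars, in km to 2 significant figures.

120 km

Coriolis parameter at 33°S:
f = 2Ω sin φ = 2 × 7.29×10⁻⁵ × sin 33° = 7.94×10⁻⁵ s⁻¹
Geostrophic balance rearranged: |∂P/∂n| = f ρ V_g
|∂P/∂n| = 7.94×10⁻⁵ × 0.970 × 42.0 = 3.24×10⁻³ Pa/m
Isobar spacing: Δn = ΔP/|∂P/∂n| = 400 Pa / 3.24×10⁻³ Pa/m = 123644 m ≈ 120 km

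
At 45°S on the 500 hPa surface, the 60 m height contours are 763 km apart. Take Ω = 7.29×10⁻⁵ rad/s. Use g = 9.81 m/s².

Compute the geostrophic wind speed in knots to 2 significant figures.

15 knots

Coriolis parameter at 45°S:
f = 2Ω sin φ = 2 × 7.29×10⁻⁵ × sin 45° = 1.03×10⁻⁴ s⁻¹
Height gradient: |∂Z/∂n| = 60 m / 763000 m = 7.86×10⁻⁵
On a pressure surface, geostrophic balance gives V_g = (g/f)|∂Z/∂n|:
V_g = 9.81 × 7.86×10⁻⁵ / 1.03×10⁻⁴ = 7.48 m/s
Converting: 7.48 m/s × 1.944 = 15 knots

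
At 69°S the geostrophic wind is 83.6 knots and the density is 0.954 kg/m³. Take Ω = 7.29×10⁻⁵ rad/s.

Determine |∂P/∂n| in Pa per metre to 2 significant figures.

5.6×10⁻³ Pa/m

Coriolis parameter at 69°S:
f = 2Ω sin φ = 2 × 7.29×10⁻⁵ × sin 69° = 1.36×10⁻⁴ s⁻¹
Wind speed in SI: 83.6 knots = 43.0 m/s
Geostrophic balance rearranged: |∂P/∂n| = f ρ V_g
|∂P/∂n| = 1.36×10⁻⁴ × 0.954 × 43.0 = 5.58×10⁻³ Pa/m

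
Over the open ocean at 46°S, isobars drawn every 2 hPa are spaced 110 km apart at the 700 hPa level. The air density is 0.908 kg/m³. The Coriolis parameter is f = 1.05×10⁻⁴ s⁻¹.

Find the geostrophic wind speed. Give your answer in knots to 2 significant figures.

37 knots

Pressure gradient: |∂P/∂n| = 200 Pa / 110000 m = 1.82×10⁻³ Pa/m
Geostrophic balance (pressure-gradient force = Coriolis force):
V_g = (1/(fρ)) |∂P/∂n| = 1.82×10⁻³ / (1.05×10⁻⁴ × 0.908) = 19.1 m/s
Converting: 19.1 m/s × 1.944 = 37 knots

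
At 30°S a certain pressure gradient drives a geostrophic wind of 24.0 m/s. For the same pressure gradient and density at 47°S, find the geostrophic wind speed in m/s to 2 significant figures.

With the same pressure gradient and density, V_g ∝ 1/f ∝ 1/sin φ.
V₂ = V₁ · sin φ₁ / sin φ₂ = 24.0 × sin 30° / sin 47°
V₂ = 24.0 × 0.5000/0.7314 = 16 m/s

16 m/s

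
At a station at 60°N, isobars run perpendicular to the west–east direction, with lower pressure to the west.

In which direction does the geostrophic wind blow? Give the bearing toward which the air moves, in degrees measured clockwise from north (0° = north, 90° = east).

The pressure-gradient force points toward the west (bearing 270°).
Geostrophic balance: in the Northern Hemisphere the Coriolis force deflects motion to the right, so the geostrophic wind blows 90° to the right of the pressure-gradient force (low pressure on the left).
Rotating 270° by 90° clockwise gives 000° — the wind blows toward the north.

000°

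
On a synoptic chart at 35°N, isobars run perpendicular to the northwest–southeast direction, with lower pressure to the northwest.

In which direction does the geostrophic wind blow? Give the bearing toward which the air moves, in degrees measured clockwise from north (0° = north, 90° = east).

The pressure-gradient force points toward the northwest (bearing 315°).
Geostrophic balance: in the Northern Hemisphere the Coriolis force deflects motion to the right, so the geostrophic wind blows 90° to the right of the pressure-gradient force (low pressure on the left).
Rotating 315° by 90° clockwise gives 045° — the wind blows toward the northeast.

045°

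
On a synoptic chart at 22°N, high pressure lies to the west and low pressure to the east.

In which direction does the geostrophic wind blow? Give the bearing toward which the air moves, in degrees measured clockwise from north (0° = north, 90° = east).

180°

The pressure-gradient force points toward the east (bearing 090°).
Geostrophic balance: in the Northern Hemisphere the Coriolis force deflects motion to the right, so the geostrophic wind blows 90° to the right of the pressure-gradient force (low pressure on the left).
Rotating 090° by 90° clockwise gives 180° — the wind blows toward the south.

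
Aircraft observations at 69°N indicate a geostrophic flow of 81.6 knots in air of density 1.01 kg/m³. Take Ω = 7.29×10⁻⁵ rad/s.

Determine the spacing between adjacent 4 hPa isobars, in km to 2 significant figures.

Coriolis parameter at 69°N:
f = 2Ω sin φ = 2 × 7.29×10⁻⁵ × sin 69° = 1.36×10⁻⁴ s⁻¹
Wind speed in SI: 81.6 knots = 42.0 m/s
Geostrophic balance rearranged: |∂P/∂n| = f ρ V_g
|∂P/∂n| = 1.36×10⁻⁴ × 1.01 × 42.0 = 5.77×10⁻³ Pa/m
Isobar spacing: Δn = ΔP/|∂P/∂n| = 400 Pa / 5.77×10⁻³ Pa/m = 69311 m ≈ 69 km

69 km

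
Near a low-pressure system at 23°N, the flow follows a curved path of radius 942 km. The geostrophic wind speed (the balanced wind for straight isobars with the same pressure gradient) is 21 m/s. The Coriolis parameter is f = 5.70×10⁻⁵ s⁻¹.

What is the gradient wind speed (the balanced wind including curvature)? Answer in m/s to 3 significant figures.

Around a low, centrifugal force acts outward with Coriolis, so pressure-gradient force balances both:
(1/ρ)|∂P/∂n| = fV + V²/R  →  V² + fR·V − fR·V_g = 0
With fR = 5.70×10⁻⁵ × 942×10³ m = 53.7 m/s:
V = [−fR + √((fR)² + 4 fR V_g)]/2 = [−53.7 + √(53.7² + 4×53.7×21)]/2 = 16.1 m/s
Subgeostrophic (V < V_g = 21 m/s), as expected around a low.

16.1 m/s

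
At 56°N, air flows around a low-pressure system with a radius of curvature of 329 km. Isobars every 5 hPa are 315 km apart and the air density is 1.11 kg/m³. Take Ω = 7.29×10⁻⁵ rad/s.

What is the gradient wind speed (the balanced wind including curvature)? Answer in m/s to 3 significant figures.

9.54 m/s

Coriolis parameter at 56°N:
f = 2Ω sin φ = 2 × 7.29×10⁻⁵ × sin 56° = 1.21×10⁻⁴ s⁻¹
Pressure gradient: |∂P/∂n| = 500 Pa / 315000 m = 1.59×10⁻³ Pa/m
Geostrophic speed: V_g = |∂P/∂n|/(fρ) = 1.59×10⁻³/(1.21×10⁻⁴ × 1.11) = 11.8 m/s
Around a low, centrifugal force acts outward with Coriolis, so pressure-gradient force balances both:
(1/ρ)|∂P/∂n| = fV + V²/R  →  V² + fR·V − fR·V_g = 0
With fR = 1.21×10⁻⁴ × 329×10³ m = 39.8 m/s:
V = [−fR + √((fR)² + 4 fR V_g)]/2 = [−39.8 + √(39.8² + 4×39.8×11.8)]/2 = 9.54 m/s
Subgeostrophic (V < V_g = 11.8 m/s), as expected around a low.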